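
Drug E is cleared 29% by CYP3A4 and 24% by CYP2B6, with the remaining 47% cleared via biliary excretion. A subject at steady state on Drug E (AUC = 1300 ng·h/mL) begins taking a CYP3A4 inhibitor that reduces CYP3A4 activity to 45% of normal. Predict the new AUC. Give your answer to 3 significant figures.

1.55 × 10³ ng·h/mL

The CYP3A4 pathway (29% of clearance) is reduced to 0.45× activity: 0.29 × 0.45 = 0.1305.
CYP2B6 (24%) and the residual 47% are unaffected.
CL_new/CL_old = 0.1305 + 0.24 + 0.47 = 0.8405.
New AUC = baseline ÷ relative clearance = 1300 / 0.8405 = 1.55 × 10³ ng·h/mL.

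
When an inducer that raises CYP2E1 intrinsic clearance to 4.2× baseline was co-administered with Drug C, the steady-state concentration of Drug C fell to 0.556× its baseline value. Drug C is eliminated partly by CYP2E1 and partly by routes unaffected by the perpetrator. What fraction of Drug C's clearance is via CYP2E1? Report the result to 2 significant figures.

Let fm be the CYP2E1 fraction. New clearance relative to baseline = fm × 4.2 + (1 − fm).
Steady-state concentration ratio = 1 / (new CL fraction), so new CL fraction = 1 / 0.556 = 1.799.
fm × 4.2 + 1 − fm = 1.799  ⇒  fm × (4.2 − 1) = 0.7986  ⇒  fm = 0.25.

0.25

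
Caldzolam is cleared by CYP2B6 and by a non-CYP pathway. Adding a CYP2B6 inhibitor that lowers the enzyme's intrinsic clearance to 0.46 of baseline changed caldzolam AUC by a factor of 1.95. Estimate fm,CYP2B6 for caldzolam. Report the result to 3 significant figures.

Call the CYP2B6 fraction fm. After the interaction, CL_new/CL_old = fm × 0.46 + (1 − fm).
AUC ratio = 1 / (new CL fraction), so new CL fraction = 1 / 1.95 = 0.5128.
fm × 0.46 + 1 − fm = 0.5128  ⇒  fm × (0.46 − 1) = −0.4872  ⇒  fm = 0.902.

0.902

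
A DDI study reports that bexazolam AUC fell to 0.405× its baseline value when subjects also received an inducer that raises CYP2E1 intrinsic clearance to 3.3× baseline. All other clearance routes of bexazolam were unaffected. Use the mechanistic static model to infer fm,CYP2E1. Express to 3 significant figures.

0.639

Write x for the fraction cleared via CYP2E1. The observed AUC change means clearance rose to 1/0.405 = 2.469 of baseline.
Setting x·3.3 + (1 − x) = 2.469 and solving: x = (2.469 − 1)/(3.3 − 1) = 0.639.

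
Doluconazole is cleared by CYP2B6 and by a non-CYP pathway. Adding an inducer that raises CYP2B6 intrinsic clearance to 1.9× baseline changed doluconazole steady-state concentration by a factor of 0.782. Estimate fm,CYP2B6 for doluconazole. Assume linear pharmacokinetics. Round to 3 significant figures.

Write x for the fraction cleared via CYP2B6. The observed steady-state concentration change means clearance rose to 1/0.782 = 1.279 of baseline.
Setting x·1.9 + (1 − x) = 1.279 and solving: x = (1.279 − 1)/(1.9 − 1) = 0.310.

0.310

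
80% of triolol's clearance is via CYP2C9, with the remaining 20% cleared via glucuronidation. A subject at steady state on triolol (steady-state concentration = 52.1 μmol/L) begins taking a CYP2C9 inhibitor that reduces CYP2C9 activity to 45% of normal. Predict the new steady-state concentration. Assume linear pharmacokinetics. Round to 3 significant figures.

The CYP2C9 pathway (80% of clearance) drops to 0.45× activity: 0.8 × 0.45 = 0.36.
Non-CYP routes (20%) are unchanged.
CL_new/CL_old = 0.36 + 0.2 = 0.56.
Steady-state concentration ∝ 1/CL, so new value = 52.1 / 0.56 = 93.0 μmol/L.

93.0 μmol/L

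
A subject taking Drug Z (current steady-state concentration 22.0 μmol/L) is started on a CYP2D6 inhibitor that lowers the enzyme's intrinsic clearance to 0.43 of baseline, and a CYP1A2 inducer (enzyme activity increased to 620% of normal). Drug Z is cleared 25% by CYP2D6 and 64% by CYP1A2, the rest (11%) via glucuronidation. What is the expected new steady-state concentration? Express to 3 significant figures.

5.26 μmol/L

The CYP2D6 pathway (25% of clearance) falls to 0.43× activity: 0.25 × 0.43 = 0.1075.
The CYP1A2 pathway (64% of clearance) rises to 6.2× activity: 0.64 × 6.2 = 3.968.
The remaining 11% of clearance is unaffected.
CL_new/CL_old = 0.1075 + 3.968 + 0.11 = 4.1855.
Dividing the baseline by the relative clearance: 22.0 / 4.1855 = 5.26 μmol/L.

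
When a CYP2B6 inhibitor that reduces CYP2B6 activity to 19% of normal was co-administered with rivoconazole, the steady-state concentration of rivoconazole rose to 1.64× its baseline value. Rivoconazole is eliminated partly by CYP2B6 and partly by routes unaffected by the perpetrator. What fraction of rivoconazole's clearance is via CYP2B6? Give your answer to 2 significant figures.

CL'/CL = 1 / 1.64 = 0.6098
0.19·fm + (1 − fm) = 0.6098
fm = (0.6098 − 1) / (0.19 − 1) = 0.48

0.48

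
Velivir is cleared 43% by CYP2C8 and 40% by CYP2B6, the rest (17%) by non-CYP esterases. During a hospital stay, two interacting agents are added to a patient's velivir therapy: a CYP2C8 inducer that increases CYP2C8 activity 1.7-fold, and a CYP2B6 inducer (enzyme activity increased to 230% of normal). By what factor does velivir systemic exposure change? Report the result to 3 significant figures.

The CYP2C8 pathway (43% of clearance) rises to 1.7× activity: 0.43 × 1.7 = 0.731.
The CYP2B6 pathway (40% of clearance) rises to 2.3× activity: 0.4 × 2.3 = 0.92.
The remaining 17% of clearance is unaffected.
New clearance relative to baseline: 0.731 + 0.92 + 0.17 = 1.821.
Because systemic exposure varies inversely with clearance, the combined effect is 1 / 1.821 = 0.549.

0.549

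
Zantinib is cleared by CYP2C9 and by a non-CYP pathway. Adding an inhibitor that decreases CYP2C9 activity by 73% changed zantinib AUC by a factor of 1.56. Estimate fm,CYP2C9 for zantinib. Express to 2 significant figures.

CL'/CL = 1 / 1.56 = 0.641
0.27·fm + (1 − fm) = 0.641
fm = (0.641 − 1) / (0.27 − 1) = 0.49

0.49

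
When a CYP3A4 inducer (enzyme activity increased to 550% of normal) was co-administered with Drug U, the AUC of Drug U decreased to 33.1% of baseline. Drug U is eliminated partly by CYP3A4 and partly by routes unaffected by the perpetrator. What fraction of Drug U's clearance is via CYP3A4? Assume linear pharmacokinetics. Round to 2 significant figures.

0.45

CL'/CL = 1 / 0.331 = 3.021
5.5·fm + (1 − fm) = 3.021
fm = (3.021 − 1) / (5.5 − 1) = 0.45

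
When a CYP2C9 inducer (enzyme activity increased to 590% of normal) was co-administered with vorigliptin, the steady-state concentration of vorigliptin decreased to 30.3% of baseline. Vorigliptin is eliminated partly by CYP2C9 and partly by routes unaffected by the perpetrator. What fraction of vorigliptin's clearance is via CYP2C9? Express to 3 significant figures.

Let fm be the CYP2C9 fraction. New clearance relative to baseline = fm × 5.9 + (1 − fm).
Steady-state concentration ratio = 1 / (new CL fraction), so new CL fraction = 1 / 0.303 = 3.3.
fm × 5.9 + 1 − fm = 3.3  ⇒  fm × (5.9 − 1) = 2.3  ⇒  fm = 0.469.

0.469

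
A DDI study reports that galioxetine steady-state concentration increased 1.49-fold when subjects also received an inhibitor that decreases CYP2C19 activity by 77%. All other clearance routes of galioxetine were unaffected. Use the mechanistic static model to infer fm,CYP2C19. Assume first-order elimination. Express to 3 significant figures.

0.427

Call the CYP2C19 fraction fm. After the interaction, CL_new/CL_old = fm × 0.23 + (1 − fm).
Steady-state concentration ratio = 1 / (new CL fraction), so new CL fraction = 1 / 1.49 = 0.6711.
fm × 0.23 + 1 − fm = 0.6711  ⇒  fm × (0.23 − 1) = −0.3289  ⇒  fm = 0.427.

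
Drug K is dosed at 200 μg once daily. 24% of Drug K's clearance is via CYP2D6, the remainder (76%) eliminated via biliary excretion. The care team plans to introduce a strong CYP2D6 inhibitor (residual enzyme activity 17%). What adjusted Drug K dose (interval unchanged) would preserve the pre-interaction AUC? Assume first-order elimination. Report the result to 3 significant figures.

The CYP2D6 pathway (24% of clearance) drops to 0.17× activity: 0.24 × 0.17 = 0.0408.
The remaining 76% of clearance is unaffected.
New clearance relative to baseline: 0.0408 + 0.76 = 0.8008.
To maintain the same steady-state level, dose must scale with clearance: new dose = 200 × 0.8008 = 160 μg.

160 μg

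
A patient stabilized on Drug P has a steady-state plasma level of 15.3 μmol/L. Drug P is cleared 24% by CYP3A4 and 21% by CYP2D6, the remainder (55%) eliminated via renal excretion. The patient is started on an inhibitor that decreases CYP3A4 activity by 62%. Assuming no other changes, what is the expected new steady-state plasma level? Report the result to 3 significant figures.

18.0 μmol/L

CYP3A4: 0.24 × 0.38 = 0.0912
CYP2D6: 0.21 (unchanged)
Other: 0.55 (unchanged)
New clearance relative to baseline: 0.0912 + 0.21 + 0.55 = 0.8512.
Steady-state plasma level ∝ 1/CL, so new value = 15.3 / 0.8512 = 18.0 μmol/L.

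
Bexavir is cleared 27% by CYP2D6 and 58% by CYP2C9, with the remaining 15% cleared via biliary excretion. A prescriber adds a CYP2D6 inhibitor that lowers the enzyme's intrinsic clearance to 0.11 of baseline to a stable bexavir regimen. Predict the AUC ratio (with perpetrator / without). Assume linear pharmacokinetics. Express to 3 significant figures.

The CYP2D6 pathway (27% of clearance) falls to 0.11× activity: 0.27 × 0.11 = 0.0297.
CYP2C9 (58%) and the residual 15% are unaffected.
New clearance relative to baseline: 0.0297 + 0.58 + 0.15 = 0.7597.
Since AUC ∝ 1/CL, the ratio is 1 / 0.7597 = 1.32.

1.32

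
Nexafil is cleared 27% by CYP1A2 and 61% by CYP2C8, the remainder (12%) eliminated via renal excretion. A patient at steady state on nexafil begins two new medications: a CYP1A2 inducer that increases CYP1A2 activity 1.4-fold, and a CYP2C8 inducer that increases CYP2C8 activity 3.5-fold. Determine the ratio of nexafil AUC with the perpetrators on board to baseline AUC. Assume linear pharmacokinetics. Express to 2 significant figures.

0.38

CYP1A2: 0.27 × 1.4 = 0.378
CYP2C8: 0.61 × 3.5 = 2.135
Other: 0.12 (unchanged)
CL_new/CL_old = 0.378 + 2.135 + 0.12 = 2.633.
AUC ∝ 1/CL: fold-change = 1 / 2.633 = 0.38.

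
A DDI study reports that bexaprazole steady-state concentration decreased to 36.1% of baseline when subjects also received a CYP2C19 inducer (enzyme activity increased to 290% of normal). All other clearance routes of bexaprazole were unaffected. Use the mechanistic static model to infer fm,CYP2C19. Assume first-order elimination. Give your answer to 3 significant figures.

0.932

CL'/CL = 1 / 0.361 = 2.77
2.9·fm + (1 − fm) = 2.77
fm = (2.77 − 1) / (2.9 − 1) = 0.932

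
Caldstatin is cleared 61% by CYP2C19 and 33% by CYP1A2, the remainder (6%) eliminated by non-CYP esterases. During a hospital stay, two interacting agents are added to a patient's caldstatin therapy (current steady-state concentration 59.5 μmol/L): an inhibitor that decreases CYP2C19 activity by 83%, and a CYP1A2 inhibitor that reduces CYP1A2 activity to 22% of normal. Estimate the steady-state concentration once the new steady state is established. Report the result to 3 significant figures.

CYP2C19: 0.61 × 0.17 = 0.1037
CYP1A2: 0.33 × 0.22 = 0.0726
Other: 0.06 (unchanged)
New clearance relative to baseline: 0.1037 + 0.0726 + 0.06 = 0.2363.
Dividing the baseline by the relative clearance: 59.5 / 0.2363 = 252 μmol/L.

252 μmol/L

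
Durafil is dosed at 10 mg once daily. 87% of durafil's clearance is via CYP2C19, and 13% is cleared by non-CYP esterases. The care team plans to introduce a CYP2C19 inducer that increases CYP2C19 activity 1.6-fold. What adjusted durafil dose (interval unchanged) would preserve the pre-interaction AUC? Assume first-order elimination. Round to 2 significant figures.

The CYP2C19 pathway (87% of clearance) is boosted to 1.6× activity: 0.87 × 1.6 = 1.392.
Non-CYP routes (13%) are unchanged.
CL_new/CL_old = 1.392 + 0.13 = 1.522.
To maintain the same steady-state level, dose must scale with clearance: new dose = 10 × 1.522 = 15 mg.

15 mg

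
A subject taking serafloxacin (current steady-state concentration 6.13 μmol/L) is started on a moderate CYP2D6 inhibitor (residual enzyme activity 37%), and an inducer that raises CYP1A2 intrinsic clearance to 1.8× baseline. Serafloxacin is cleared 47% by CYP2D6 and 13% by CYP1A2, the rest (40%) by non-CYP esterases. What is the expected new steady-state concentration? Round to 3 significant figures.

The CYP2D6 pathway (47% of clearance) drops to 0.37× activity: 0.47 × 0.37 = 0.1739.
The CYP1A2 pathway (13% of clearance) increases to 1.8× activity: 0.13 × 1.8 = 0.234.
Non-CYP routes (40%) are unchanged.
Relative clearance = 0.1739 + 0.234 + 0.4 = 0.8079.
New steady-state concentration = 6.13 / 0.8079 = 7.59 μmol/L (concentration scales inversely with clearance).

7.59 μmol/L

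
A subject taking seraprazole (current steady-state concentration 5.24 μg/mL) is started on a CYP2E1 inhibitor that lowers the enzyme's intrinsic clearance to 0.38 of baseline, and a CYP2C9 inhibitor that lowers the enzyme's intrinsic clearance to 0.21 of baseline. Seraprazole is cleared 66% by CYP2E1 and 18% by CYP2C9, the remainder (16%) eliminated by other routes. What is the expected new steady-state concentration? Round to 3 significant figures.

The CYP2E1 pathway (66% of clearance) falls to 0.38× activity: 0.66 × 0.38 = 0.2508.
The CYP2C9 pathway (18% of clearance) is reduced to 0.21× activity: 0.18 × 0.21 = 0.0378.
Non-CYP routes (16%) are unchanged.
New clearance relative to baseline: 0.2508 + 0.0378 + 0.16 = 0.4486.
Steady-state concentration ∝ 1/CL: new value = 5.24 / 0.4486 = 11.7 μg/mL.

11.7 μg/mL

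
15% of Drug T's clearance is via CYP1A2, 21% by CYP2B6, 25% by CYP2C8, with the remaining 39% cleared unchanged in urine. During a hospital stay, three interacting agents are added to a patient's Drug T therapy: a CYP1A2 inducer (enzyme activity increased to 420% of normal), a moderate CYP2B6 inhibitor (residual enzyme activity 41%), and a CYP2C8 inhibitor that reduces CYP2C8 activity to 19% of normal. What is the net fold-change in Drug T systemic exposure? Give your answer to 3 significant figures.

The CYP1A2 pathway (15% of clearance) is boosted to 4.2× activity: 0.15 × 4.2 = 0.63.
The CYP2B6 pathway (21% of clearance) is reduced to 0.41× activity: 0.21 × 0.41 = 0.0861.
The CYP2C8 pathway (25% of clearance) is reduced to 0.19× activity: 0.25 × 0.19 = 0.0475.
The remaining 39% of clearance is unaffected.
CL_new/CL_old = 0.63 + 0.0861 + 0.0475 + 0.39 = 1.1536.
Systemic exposure ∝ 1/CL: fold-change = 1 / 1.1536 = 0.867.

0.867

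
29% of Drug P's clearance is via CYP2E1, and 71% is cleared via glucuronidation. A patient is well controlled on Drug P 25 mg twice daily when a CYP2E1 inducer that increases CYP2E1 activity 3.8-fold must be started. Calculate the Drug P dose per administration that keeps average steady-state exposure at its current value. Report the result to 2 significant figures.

CYP2E1: 0.29 × 3.8 = 1.102
Other: 0.71 (unchanged)
New clearance relative to baseline: 1.102 + 0.71 = 1.812.
Exposure is unchanged when dose changes in proportion to clearance. New dose = 25 mg × 1.812 = 45 mg.

45 mg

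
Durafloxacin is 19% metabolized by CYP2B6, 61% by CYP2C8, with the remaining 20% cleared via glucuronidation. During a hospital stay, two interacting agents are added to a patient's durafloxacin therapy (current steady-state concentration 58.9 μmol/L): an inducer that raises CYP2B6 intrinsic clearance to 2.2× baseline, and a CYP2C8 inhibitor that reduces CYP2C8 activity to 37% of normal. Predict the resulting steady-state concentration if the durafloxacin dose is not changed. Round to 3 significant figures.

CYP2B6: 0.19 × 2.2 = 0.418
CYP2C8: 0.61 × 0.37 = 0.2257
Other: 0.2 (unchanged)
Relative clearance = 0.418 + 0.2257 + 0.2 = 0.8437.
New steady-state concentration = 58.9 / 0.8437 = 69.8 μmol/L (concentration scales inversely with clearance).

69.8 μmol/L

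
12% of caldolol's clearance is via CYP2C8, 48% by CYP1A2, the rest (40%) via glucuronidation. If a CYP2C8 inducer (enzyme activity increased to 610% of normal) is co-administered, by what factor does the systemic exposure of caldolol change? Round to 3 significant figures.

0.620

The CYP2C8 pathway (12% of clearance) is boosted to 6.1× activity: 0.12 × 6.1 = 0.732.
CYP1A2 (48%) and the residual 40% are unaffected.
Relative clearance = 0.732 + 0.48 + 0.4 = 1.612.
Systemic exposure ratio = CL_old/CL_new = 1 / 1.612 = 0.620.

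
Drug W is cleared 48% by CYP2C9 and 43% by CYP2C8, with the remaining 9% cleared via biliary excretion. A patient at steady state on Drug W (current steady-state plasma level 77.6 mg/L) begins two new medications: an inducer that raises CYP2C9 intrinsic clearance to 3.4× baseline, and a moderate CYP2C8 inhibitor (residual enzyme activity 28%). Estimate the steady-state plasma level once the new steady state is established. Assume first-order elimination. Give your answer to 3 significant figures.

CYP2C9: 0.48 × 3.4 = 1.632
CYP2C8: 0.43 × 0.28 = 0.1204
Other: 0.09 (unchanged)
New clearance relative to baseline: 1.632 + 0.1204 + 0.09 = 1.8424.
New steady-state plasma level = 77.6 / 1.8424 = 42.1 mg/L (concentration scales inversely with clearance).

42.1 mg/L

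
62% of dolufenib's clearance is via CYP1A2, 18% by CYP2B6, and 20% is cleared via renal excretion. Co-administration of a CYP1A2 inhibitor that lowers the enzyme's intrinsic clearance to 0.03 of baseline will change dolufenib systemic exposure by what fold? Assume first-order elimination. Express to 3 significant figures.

2.51

CYP1A2: 0.62 × 0.03 = 0.0186
CYP2B6: 0.18 (unchanged)
Other: 0.2 (unchanged)
New clearance relative to baseline: 0.0186 + 0.18 + 0.2 = 0.3986.
Since systemic exposure ∝ 1/CL, the ratio is 1 / 0.3986 = 2.51.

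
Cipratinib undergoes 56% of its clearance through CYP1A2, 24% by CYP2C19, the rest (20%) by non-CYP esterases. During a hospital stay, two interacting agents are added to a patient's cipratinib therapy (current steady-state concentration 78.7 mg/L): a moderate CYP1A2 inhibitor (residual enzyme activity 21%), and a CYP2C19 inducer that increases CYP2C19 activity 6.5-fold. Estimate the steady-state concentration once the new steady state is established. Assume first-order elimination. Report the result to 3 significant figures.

CYP1A2: 0.56 × 0.21 = 0.1176
CYP2C19: 0.24 × 6.5 = 1.56
Other: 0.2 (unchanged)
Relative clearance = 0.1176 + 1.56 + 0.2 = 1.8776.
Steady-state concentration ∝ 1/CL: new value = 78.7 / 1.8776 = 41.9 mg/L.

41.9 mg/L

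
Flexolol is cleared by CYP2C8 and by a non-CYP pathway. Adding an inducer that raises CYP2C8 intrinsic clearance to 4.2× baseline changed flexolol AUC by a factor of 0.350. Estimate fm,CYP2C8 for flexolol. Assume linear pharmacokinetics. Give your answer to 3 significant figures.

0.580

Write x for the fraction cleared via CYP2C8. The observed AUC change means clearance rose to 1/0.350 = 2.857 of baseline.
Only the CYP2C8 route changed, so 2.857 = x·4.2 + (1 − x), giving x = 0.580.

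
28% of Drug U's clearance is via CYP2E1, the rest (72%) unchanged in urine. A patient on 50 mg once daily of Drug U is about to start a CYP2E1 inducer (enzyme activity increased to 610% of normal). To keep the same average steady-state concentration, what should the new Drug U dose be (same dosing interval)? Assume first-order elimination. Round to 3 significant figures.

121 mg

CYP2E1: 0.28 × 6.1 = 1.708
Other: 0.72 (unchanged)
Relative clearance = 1.708 + 0.72 = 2.428.
To maintain the same steady-state level, dose must scale with clearance: new dose = 50 × 2.428 = 121 mg.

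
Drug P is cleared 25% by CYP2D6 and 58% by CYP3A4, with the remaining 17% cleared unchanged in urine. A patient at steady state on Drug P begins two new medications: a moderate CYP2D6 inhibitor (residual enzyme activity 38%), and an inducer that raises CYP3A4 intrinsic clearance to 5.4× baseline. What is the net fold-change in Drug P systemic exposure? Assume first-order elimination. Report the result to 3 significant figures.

0.294

The CYP2D6 pathway (25% of clearance) drops to 0.38× activity: 0.25 × 0.38 = 0.095.
The CYP3A4 pathway (58% of clearance) increases to 5.4× activity: 0.58 × 5.4 = 3.132.
Non-CYP routes (17%) are unchanged.
Relative clearance = 0.095 + 3.132 + 0.17 = 3.397.
Systemic exposure ∝ 1/CL: fold-change = 1 / 3.397 = 0.294.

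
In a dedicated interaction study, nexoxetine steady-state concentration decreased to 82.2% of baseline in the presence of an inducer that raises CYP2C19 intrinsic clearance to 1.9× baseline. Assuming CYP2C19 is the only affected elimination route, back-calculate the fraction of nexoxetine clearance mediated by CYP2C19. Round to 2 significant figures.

CL'/CL = 1 / 0.822 = 1.217
1.9·fm + (1 − fm) = 1.217
fm = (1.217 − 1) / (1.9 − 1) = 0.24

0.24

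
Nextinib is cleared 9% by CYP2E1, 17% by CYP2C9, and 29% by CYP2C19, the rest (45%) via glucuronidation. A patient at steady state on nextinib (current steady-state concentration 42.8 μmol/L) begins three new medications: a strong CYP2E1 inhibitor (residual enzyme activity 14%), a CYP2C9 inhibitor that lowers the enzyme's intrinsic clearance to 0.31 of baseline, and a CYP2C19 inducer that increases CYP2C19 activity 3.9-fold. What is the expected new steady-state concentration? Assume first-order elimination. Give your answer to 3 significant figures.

26.0 μmol/L

The CYP2E1 pathway (9% of clearance) falls to 0.14× activity: 0.09 × 0.14 = 0.0126.
The CYP2C9 pathway (17% of clearance) falls to 0.31× activity: 0.17 × 0.31 = 0.0527.
The CYP2C19 pathway (29% of clearance) rises to 3.9× activity: 0.29 × 3.9 = 1.131.
The remaining 45% of clearance is unaffected.
Relative clearance = 0.0126 + 0.0527 + 1.131 + 0.45 = 1.6463.
New steady-state concentration = 42.8 / 1.6463 = 26.0 μmol/L (concentration scales inversely with clearance).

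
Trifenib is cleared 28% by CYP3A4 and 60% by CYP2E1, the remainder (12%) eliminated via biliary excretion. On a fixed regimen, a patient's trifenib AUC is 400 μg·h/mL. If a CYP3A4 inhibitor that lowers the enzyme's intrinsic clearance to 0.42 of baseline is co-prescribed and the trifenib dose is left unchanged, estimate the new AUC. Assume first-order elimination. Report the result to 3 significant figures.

The CYP3A4 pathway (28% of clearance) falls to 0.42× activity: 0.28 × 0.42 = 0.1176.
CYP2E1 (60%) and the residual 12% are unaffected.
Relative clearance = 0.1176 + 0.6 + 0.12 = 0.8376.
AUC ∝ 1/CL, so new value = 400 / 0.8376 = 478 μg·h/mL.

478 μg·h/mL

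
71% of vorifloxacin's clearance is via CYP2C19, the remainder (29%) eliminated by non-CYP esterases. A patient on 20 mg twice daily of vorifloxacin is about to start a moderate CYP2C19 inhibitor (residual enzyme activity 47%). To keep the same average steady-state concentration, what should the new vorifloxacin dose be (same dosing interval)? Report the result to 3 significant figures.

The CYP2C19 pathway (71% of clearance) drops to 0.47× activity: 0.71 × 0.47 = 0.3337.
Non-CYP routes (29%) are unchanged.
Relative clearance = 0.3337 + 0.29 = 0.6237.
To maintain the same steady-state level, dose must scale with clearance: new dose = 20 × 0.6237 = 12.5 mg.

12.5 mg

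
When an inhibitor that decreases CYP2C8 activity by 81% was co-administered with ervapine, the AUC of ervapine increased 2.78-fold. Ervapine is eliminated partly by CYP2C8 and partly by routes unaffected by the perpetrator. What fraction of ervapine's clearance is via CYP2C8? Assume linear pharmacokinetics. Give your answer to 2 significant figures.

0.79

CL'/CL = 1 / 2.78 = 0.3597
0.19·fm + (1 − fm) = 0.3597
fm = (0.3597 − 1) / (0.19 − 1) = 0.79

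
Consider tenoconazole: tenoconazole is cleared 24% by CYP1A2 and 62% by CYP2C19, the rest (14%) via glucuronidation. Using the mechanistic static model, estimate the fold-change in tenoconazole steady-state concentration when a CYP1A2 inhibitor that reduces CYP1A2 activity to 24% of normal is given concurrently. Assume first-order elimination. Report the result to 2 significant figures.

1.2

CYP1A2: 0.24 × 0.24 = 0.0576
CYP2C19: 0.62 (unchanged)
Other: 0.14 (unchanged)
Relative clearance = 0.0576 + 0.62 + 0.14 = 0.8176.
Steady-state concentration is inversely proportional to clearance, so the fold-change is 1 / 0.8176 = 1.2.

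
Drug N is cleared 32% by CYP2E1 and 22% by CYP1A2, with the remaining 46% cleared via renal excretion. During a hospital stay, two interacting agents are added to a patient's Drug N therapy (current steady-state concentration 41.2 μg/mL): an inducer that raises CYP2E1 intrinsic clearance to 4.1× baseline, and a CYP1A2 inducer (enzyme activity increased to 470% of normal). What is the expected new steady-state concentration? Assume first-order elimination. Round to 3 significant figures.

CYP2E1: 0.32 × 4.1 = 1.312
CYP1A2: 0.22 × 4.7 = 1.034
Other: 0.46 (unchanged)
CL_new/CL_old = 1.312 + 1.034 + 0.46 = 2.806.
Dividing the baseline by the relative clearance: 41.2 / 2.806 = 14.7 μg/mL.

14.7 μg/mL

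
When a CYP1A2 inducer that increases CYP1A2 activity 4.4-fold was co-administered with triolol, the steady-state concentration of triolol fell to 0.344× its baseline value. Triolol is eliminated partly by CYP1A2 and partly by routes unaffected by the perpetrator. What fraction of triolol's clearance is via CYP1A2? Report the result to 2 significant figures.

0.56

Call the CYP1A2 fraction fm. After the interaction, CL_new/CL_old = fm × 4.4 + (1 − fm).
Steady-state concentration ratio = 1 / (new CL fraction), so new CL fraction = 1 / 0.344 = 2.907.
fm × 4.4 + 1 − fm = 2.907  ⇒  fm × (4.4 − 1) = 1.907  ⇒  fm = 0.56.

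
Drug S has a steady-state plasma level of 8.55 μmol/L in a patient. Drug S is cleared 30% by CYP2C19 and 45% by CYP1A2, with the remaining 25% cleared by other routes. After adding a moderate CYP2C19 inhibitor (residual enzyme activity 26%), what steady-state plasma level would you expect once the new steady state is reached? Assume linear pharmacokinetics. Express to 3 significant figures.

The CYP2C19 pathway (30% of clearance) falls to 0.26× activity: 0.3 × 0.26 = 0.078.
CYP1A2 (45%) and the residual 25% are unaffected.
New clearance relative to baseline: 0.078 + 0.45 + 0.25 = 0.778.
Steady-state plasma level ∝ 1/CL, so new value = 8.55 / 0.778 = 11.0 μmol/L.

11.0 μmol/L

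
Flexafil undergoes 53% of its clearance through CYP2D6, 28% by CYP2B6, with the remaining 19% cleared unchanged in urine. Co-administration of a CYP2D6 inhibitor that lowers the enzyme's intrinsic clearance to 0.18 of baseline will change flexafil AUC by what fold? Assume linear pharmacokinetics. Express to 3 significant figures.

The CYP2D6 pathway (53% of clearance) drops to 0.18× activity: 0.53 × 0.18 = 0.0954.
CYP2B6 (28%) and the residual 19% are unaffected.
Relative clearance = 0.0954 + 0.28 + 0.19 = 0.5654.
AUC is inversely proportional to clearance, so the fold-change is 1 / 0.5654 = 1.77.

1.77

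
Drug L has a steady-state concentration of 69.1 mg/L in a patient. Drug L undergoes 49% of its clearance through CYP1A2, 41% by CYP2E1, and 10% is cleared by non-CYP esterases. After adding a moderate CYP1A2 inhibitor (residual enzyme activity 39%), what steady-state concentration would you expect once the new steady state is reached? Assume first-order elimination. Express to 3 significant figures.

98.6 mg/L

The CYP1A2 pathway (49% of clearance) is reduced to 0.39× activity: 0.49 × 0.39 = 0.1911.
CYP2E1 (41%) and the residual 10% are unaffected.
New clearance relative to baseline: 0.1911 + 0.41 + 0.1 = 0.7011.
New steady-state concentration = baseline ÷ relative clearance = 69.1 / 0.7011 = 98.6 mg/L.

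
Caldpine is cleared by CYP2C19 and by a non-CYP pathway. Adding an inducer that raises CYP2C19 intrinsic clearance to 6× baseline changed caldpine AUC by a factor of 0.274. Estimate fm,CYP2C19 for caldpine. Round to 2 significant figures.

0.53

Write x for the fraction cleared via CYP2C19. The observed AUC change means clearance rose to 1/0.274 = 3.65 of baseline.
Setting x·6 + (1 − x) = 3.65 and solving: x = (3.65 − 1)/(6 − 1) = 0.53.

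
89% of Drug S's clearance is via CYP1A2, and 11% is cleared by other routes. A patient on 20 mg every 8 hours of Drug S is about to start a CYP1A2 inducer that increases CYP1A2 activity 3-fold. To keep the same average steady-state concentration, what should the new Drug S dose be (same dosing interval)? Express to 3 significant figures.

55.6 mg

CYP1A2: 0.89 × 3 = 2.67
Other: 0.11 (unchanged)
New clearance relative to baseline: 2.67 + 0.11 = 2.78.
To maintain the same steady-state level, dose must scale with clearance: new dose = 20 × 2.78 = 55.6 mg.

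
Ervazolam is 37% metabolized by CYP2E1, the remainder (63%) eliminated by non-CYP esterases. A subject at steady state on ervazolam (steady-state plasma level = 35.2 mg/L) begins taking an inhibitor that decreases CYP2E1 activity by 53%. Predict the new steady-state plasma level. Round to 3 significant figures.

CYP2E1: 0.37 × 0.47 = 0.1739
Other: 0.63 (unchanged)
CL_new/CL_old = 0.1739 + 0.63 = 0.8039.
Steady-state plasma level ∝ 1/CL, so new value = 35.2 / 0.8039 = 43.8 mg/L.

43.8 mg/L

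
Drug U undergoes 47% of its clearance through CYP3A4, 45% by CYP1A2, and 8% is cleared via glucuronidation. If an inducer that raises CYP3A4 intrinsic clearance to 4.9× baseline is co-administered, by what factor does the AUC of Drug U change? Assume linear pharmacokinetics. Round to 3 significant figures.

0.353

CYP3A4: 0.47 × 4.9 = 2.303
CYP1A2: 0.45 (unchanged)
Other: 0.08 (unchanged)
New clearance relative to baseline: 2.303 + 0.45 + 0.08 = 2.833.
AUC is inversely proportional to clearance, so the fold-change is 1 / 2.833 = 0.353.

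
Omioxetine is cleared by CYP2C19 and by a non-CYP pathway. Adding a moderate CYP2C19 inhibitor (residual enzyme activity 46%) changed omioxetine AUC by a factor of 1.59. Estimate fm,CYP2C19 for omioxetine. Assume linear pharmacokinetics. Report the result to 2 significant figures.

Call the CYP2C19 fraction fm. After the interaction, CL_new/CL_old = fm × 0.46 + (1 − fm).
AUC ratio = 1 / (new CL fraction), so new CL fraction = 1 / 1.59 = 0.6289.
fm × 0.46 + 1 − fm = 0.6289  ⇒  fm × (0.46 − 1) = −0.3711  ⇒  fm = 0.69.

0.69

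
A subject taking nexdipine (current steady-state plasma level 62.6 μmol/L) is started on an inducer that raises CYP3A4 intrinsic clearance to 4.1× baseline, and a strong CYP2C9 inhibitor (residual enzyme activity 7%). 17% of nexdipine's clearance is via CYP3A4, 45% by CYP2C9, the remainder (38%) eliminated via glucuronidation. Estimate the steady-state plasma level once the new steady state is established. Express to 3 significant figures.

56.5 μmol/L

The CYP3A4 pathway (17% of clearance) rises to 4.1× activity: 0.17 × 4.1 = 0.697.
The CYP2C9 pathway (45% of clearance) is reduced to 0.07× activity: 0.45 × 0.07 = 0.0315.
Non-CYP routes (38%) are unchanged.
New clearance relative to baseline: 0.697 + 0.0315 + 0.38 = 1.1085.
New steady-state plasma level = 62.6 / 1.1085 = 56.5 μmol/L (concentration scales inversely with clearance).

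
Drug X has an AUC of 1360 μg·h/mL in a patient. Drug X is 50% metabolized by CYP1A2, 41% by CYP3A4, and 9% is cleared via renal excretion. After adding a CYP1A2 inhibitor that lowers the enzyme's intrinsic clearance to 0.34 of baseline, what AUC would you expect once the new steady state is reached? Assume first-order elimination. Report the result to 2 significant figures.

The CYP1A2 pathway (50% of clearance) is reduced to 0.34× activity: 0.5 × 0.34 = 0.17.
CYP3A4 (41%) and the residual 9% are unaffected.
New clearance relative to baseline: 0.17 + 0.41 + 0.09 = 0.67.
With dosing unchanged, AUC scales as 1/CL: 1360 / 0.67 = 2.0 × 10³ μg·h/mL.

2.0 × 10³ μg·h/mL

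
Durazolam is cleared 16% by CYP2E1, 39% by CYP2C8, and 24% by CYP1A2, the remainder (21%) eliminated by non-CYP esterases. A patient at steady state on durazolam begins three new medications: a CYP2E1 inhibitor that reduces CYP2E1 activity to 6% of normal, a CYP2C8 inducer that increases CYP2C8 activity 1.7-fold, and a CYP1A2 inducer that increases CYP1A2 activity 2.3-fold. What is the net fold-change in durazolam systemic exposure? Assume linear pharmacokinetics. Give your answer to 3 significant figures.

0.697

CYP2E1: 0.16 × 0.06 = 0.0096
CYP2C8: 0.39 × 1.7 = 0.663
CYP1A2: 0.24 × 2.3 = 0.552
Other: 0.21 (unchanged)
New clearance relative to baseline: 0.0096 + 0.663 + 0.552 + 0.21 = 1.4346.
Net systemic exposure ratio = 1 / 1.4346 = 0.697.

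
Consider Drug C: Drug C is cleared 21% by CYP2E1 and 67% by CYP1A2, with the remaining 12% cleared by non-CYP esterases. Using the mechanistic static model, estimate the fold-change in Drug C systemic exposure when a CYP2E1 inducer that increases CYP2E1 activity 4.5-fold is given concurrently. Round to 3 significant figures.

The CYP2E1 pathway (21% of clearance) is boosted to 4.5× activity: 0.21 × 4.5 = 0.945.
CYP1A2 (67%) and the residual 12% are unaffected.
New clearance relative to baseline: 0.945 + 0.67 + 0.12 = 1.735.
Systemic exposure ratio = CL_old/CL_new = 1 / 1.735 = 0.576.

0.576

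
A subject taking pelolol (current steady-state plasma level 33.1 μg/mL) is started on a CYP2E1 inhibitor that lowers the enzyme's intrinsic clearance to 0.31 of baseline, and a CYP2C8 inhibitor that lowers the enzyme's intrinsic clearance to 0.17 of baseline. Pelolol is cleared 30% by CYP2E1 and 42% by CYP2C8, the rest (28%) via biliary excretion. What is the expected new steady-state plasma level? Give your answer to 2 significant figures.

CYP2E1: 0.3 × 0.31 = 0.093
CYP2C8: 0.42 × 0.17 = 0.0714
Other: 0.28 (unchanged)
Relative clearance = 0.093 + 0.0714 + 0.28 = 0.4444.
Steady-state plasma level ∝ 1/CL: new value = 33.1 / 0.4444 = 74 μg/mL.

74 μg/mL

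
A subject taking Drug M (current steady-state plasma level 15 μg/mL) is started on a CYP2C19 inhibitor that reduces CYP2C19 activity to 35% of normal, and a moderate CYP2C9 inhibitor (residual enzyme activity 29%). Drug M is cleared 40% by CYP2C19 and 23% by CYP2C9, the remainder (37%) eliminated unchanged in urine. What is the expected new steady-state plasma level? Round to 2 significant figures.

26 μg/mL

The CYP2C19 pathway (40% of clearance) is reduced to 0.35× activity: 0.4 × 0.35 = 0.14.
The CYP2C9 pathway (23% of clearance) drops to 0.29× activity: 0.23 × 0.29 = 0.0667.
Non-CYP routes (37%) are unchanged.
Relative clearance = 0.14 + 0.0667 + 0.37 = 0.5767.
Dividing the baseline by the relative clearance: 15 / 0.5767 = 26 μg/mL.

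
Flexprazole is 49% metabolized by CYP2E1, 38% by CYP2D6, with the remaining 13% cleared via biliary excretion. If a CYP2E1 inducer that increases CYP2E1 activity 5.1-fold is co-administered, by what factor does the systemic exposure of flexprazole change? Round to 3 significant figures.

CYP2E1: 0.49 × 5.1 = 2.499
CYP2D6: 0.38 (unchanged)
Other: 0.13 (unchanged)
New clearance relative to baseline: 2.499 + 0.38 + 0.13 = 3.009.
Systemic exposure is inversely proportional to clearance, so the fold-change is 1 / 3.009 = 0.332.

0.332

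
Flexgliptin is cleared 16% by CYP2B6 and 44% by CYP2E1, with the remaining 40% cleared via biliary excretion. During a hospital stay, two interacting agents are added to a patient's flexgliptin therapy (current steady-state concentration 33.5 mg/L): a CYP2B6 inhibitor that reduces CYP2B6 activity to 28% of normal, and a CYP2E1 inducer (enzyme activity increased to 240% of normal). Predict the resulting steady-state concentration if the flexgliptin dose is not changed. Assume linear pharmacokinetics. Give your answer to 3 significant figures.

22.3 mg/L

The CYP2B6 pathway (16% of clearance) is reduced to 0.28× activity: 0.16 × 0.28 = 0.0448.
The CYP2E1 pathway (44% of clearance) is boosted to 2.4× activity: 0.44 × 2.4 = 1.056.
The remaining 40% of clearance is unaffected.
CL_new/CL_old = 0.0448 + 1.056 + 0.4 = 1.5008.
New steady-state concentration = 33.5 / 1.5008 = 22.3 mg/L (concentration scales inversely with clearance).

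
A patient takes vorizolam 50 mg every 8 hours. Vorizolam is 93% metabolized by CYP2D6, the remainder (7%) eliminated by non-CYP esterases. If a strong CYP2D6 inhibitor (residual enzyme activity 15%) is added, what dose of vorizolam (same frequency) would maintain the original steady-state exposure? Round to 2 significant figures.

The CYP2D6 pathway (93% of clearance) drops to 0.15× activity: 0.93 × 0.15 = 0.1395.
The remaining 7% of clearance is unaffected.
CL_new/CL_old = 0.1395 + 0.07 = 0.2095.
Css,avg = (dose rate)/CL, so holding Css fixed requires dose ∝ CL: 50 × 0.2095 = 10 mg.

10 mg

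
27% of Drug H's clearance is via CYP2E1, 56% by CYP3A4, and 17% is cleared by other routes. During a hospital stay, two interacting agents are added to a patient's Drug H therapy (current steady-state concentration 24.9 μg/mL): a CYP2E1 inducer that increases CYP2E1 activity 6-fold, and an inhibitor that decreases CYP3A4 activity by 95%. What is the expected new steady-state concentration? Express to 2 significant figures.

14 μg/mL

The CYP2E1 pathway (27% of clearance) rises to 6× activity: 0.27 × 6 = 1.62.
The CYP3A4 pathway (56% of clearance) falls to 0.05× activity: 0.56 × 0.05 = 0.028.
Non-CYP routes (17%) are unchanged.
Relative clearance = 1.62 + 0.028 + 0.17 = 1.818.
Dividing the baseline by the relative clearance: 24.9 / 1.818 = 14 μg/mL.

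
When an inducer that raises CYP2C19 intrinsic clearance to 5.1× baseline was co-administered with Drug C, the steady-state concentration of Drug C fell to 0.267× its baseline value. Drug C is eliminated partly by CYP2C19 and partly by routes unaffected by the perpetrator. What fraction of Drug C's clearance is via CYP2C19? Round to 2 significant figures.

CL'/CL = 1 / 0.267 = 3.745
5.1·fm + (1 − fm) = 3.745
fm = (3.745 − 1) / (5.1 − 1) = 0.67

0.67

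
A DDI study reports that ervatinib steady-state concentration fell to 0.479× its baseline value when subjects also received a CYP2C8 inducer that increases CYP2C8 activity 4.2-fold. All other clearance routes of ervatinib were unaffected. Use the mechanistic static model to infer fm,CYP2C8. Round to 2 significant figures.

Let fm be the CYP2C8 fraction. New clearance relative to baseline = fm × 4.2 + (1 − fm).
Steady-state concentration ratio = 1 / (new CL fraction), so new CL fraction = 1 / 0.479 = 2.088.
fm × 4.2 + 1 − fm = 2.088  ⇒  fm × (4.2 − 1) = 1.088  ⇒  fm = 0.34.

0.34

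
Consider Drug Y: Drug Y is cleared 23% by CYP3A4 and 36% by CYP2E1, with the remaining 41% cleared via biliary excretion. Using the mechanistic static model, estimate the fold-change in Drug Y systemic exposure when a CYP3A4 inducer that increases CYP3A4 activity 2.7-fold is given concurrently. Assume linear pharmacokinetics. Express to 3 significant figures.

0.719

The CYP3A4 pathway (23% of clearance) increases to 2.7× activity: 0.23 × 2.7 = 0.621.
CYP2E1 (36%) and the residual 41% are unaffected.
Relative clearance = 0.621 + 0.36 + 0.41 = 1.391.
Systemic exposure ratio = CL_old/CL_new = 1 / 1.391 = 0.719.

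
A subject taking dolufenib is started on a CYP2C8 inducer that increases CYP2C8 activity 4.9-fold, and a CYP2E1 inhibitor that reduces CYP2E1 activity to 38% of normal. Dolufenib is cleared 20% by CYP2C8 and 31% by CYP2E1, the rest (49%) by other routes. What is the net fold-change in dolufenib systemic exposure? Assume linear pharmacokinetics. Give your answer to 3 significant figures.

The CYP2C8 pathway (20% of clearance) is boosted to 4.9× activity: 0.2 × 4.9 = 0.98.
The CYP2E1 pathway (31% of clearance) drops to 0.38× activity: 0.31 × 0.38 = 0.1178.
Non-CYP routes (49%) are unchanged.
CL_new/CL_old = 0.98 + 0.1178 + 0.49 = 1.5878.
Because systemic exposure varies inversely with clearance, the combined effect is 1 / 1.5878 = 0.630.

0.630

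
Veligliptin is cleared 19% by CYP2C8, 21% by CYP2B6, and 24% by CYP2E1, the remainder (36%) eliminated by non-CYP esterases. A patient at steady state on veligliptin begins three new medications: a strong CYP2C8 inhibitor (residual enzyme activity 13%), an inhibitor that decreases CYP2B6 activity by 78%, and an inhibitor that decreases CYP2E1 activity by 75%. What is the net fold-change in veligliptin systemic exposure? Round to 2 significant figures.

2.0

The CYP2C8 pathway (19% of clearance) falls to 0.13× activity: 0.19 × 0.13 = 0.0247.
The CYP2B6 pathway (21% of clearance) drops to 0.22× activity: 0.21 × 0.22 = 0.0462.
The CYP2E1 pathway (24% of clearance) drops to 0.25× activity: 0.24 × 0.25 = 0.06.
Non-CYP routes (36%) are unchanged.
CL_new/CL_old = 0.0247 + 0.0462 + 0.06 + 0.36 = 0.4909.
Systemic exposure ∝ 1/CL: fold-change = 1 / 0.4909 = 2.0.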